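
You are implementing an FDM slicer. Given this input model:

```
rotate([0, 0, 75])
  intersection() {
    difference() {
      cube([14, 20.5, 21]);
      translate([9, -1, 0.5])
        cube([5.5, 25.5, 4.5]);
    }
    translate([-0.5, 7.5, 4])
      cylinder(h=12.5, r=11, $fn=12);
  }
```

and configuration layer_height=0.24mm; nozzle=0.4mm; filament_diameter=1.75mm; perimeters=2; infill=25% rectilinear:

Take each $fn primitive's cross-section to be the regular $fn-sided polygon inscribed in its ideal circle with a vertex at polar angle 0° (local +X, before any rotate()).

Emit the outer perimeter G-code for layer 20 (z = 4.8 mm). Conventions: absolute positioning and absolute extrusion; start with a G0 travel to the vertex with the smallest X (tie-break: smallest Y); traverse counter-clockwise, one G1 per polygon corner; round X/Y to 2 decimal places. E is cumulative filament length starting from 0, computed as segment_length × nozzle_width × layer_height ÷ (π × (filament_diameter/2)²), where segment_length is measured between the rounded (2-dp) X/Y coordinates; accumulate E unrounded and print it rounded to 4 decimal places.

At z = 4.8 mm: the cube (footprint 14×20.5) is included at this height; the cube at (9, -1) (footprint 5.5×25.5) is included at this height; Subtracting the remaining from the first: starting from the 14×20.5 cube, the 5.5×25.5 cube at (9, -1) partially overlaps it — only the 102.50 mm² overlap (of its 140.25 mm²) is removed, clipping the outline — 1 connected region; the cylinder at (-0.5, 7.5): section is a regular 12-gon, circumradius r=11; After intersecting: the r=11 cylinder at (-0.5, 7.5) partially overlaps the result so far; clipping to the common part keeps 146.64 mm² — 1 connected region; (rotated 75° about Z; rotation is an isometry so areas/perimeters/island counts are preserved). The outline is a single polygon with 6 vertices. Extrusion per mm of travel: 0.4 × 0.24 / (π × 0.875²) = 0.039912. Accumulating E over each segment gives final E = 1.9982.

G0 X-17.74 Y4.75 Z4.80
G1 X0.00 Y0.00 E0.7330
G1 X1.82 Y6.79 E1.0136
G1 X0.42 Y9.20 E1.1248
G1 X-10.25 Y12.06 E1.5657
G1 X-15.15 Y9.24 E1.7913
G1 X-17.74 Y4.75 E1.9982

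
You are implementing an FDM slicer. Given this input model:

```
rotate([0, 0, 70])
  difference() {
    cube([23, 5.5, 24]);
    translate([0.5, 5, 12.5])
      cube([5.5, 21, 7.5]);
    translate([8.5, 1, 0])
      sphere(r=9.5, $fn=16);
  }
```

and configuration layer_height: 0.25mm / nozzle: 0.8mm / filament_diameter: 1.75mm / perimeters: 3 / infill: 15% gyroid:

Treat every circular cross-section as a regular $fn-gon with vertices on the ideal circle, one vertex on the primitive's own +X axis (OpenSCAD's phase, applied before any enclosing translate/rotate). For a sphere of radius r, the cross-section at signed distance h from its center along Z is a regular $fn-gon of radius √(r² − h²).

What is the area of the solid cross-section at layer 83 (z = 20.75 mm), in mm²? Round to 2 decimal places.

126.50 mm²

At z = 20.75 mm: the 23×5.5 cube contributes its full rectangle (area 126.50 mm²); the cube at (0.5, 5) is not intersected at this z (z outside [12.5, 20]); the sphere at (8.5, 1) does not reach this height (|z−center|=20.750 > r=9.5); Subtracting the remaining from the first: none of the subtracted shapes is present at this height, so the 23×5.5 cube is unchanged — area = 126.50 mm²; (whole slice rotated 70° about Z — lengths, areas and connectivity unchanged). Overall, the cross-section is a single solid region. Net area = 126.50 mm².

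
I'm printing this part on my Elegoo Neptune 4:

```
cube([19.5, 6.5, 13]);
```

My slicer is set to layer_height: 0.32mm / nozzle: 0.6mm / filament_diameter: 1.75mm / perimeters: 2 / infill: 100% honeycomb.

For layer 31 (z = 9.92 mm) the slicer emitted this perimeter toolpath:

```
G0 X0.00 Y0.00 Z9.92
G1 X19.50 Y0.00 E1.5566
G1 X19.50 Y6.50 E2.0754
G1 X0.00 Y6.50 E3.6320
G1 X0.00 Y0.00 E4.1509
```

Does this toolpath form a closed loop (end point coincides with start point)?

Start point (G0): (0.00, 0.00). End point (last G1): the path returns to the start — closed.

yes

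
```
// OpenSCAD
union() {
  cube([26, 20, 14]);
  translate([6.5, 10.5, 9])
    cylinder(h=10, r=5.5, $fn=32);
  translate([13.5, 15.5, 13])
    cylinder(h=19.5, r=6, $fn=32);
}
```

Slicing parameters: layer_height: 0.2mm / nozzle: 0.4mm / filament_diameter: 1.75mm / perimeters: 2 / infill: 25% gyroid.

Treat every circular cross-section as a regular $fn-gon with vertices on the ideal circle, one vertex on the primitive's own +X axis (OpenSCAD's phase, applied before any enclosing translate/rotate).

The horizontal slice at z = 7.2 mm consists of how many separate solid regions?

At z = 7.2 mm: the cube is present — its section is the full 26×20 rectangle; the cylinder at (6.5, 10.5) is not intersected at this z (z outside [9, 19]); the cylinder at (13.5, 15.5) is not intersected at this z (z outside [13, 32.5]); Merging all regions: only the 26×20 cube is present, so the union is just that shape — 1 connected region. The result has 1 disconnected region.

1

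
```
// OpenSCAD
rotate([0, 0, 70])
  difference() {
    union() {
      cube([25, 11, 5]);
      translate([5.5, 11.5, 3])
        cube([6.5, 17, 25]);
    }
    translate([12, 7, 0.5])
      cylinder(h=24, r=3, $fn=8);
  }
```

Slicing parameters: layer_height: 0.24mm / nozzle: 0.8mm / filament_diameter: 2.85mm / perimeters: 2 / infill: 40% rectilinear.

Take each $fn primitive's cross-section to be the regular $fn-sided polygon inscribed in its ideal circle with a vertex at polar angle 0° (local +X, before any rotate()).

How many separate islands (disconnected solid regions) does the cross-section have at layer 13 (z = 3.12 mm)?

2

At z = 3.12 mm: the cube (footprint 25×11) is included at this height; the 6.5×17 cube at (5.5, 11.5) contributes its full rectangle; Combining (union): the 2 present regions are separate (no shared area or edge), so areas and boundary lengths simply add and each stays a separate island — 2 connected regions; the r=3 cylinder at (12, 7) gives a regular 8-gon of circumradius 3 (constant along its height); Subtracting the remaining from the first: starting from that combined region, the r=3 cylinder at (12, 7) lies wholly inside it (removes its full 25.46 mm² and its 18.37 mm outline becomes a hole wall) — 2 connected regions with 1 hole; (whole slice rotated 70° about Z — lengths, areas and connectivity unchanged). Overall, the cross-section has 2 separate islands and 1 hole. Island count = 2.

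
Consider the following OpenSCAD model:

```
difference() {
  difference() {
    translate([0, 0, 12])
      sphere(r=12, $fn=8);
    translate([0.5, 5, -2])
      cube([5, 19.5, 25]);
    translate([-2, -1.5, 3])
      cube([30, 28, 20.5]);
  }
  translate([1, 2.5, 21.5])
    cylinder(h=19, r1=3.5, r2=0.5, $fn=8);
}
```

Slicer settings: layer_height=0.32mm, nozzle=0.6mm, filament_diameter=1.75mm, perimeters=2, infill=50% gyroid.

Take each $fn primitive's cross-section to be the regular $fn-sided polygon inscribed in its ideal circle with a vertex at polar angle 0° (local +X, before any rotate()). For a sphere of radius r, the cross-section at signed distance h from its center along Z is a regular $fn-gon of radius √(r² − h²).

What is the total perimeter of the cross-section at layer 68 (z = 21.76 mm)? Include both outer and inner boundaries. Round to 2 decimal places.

44.47 mm

At z = 21.76 mm: the sphere: section is a regular 8-gon, circumradius = √(r²−h²) = √(12²−9.76²) = 6.982 (perimeter = 2·8·6.982·sin(180°/8) = 42.75 mm); the cube at (0.5, 5) (footprint 5×19.5) is included at this height (perimeter 49.00 mm); the cube at (-2, -1.5) (footprint 30×28) is included at this height (perimeter 116.00 mm); After the difference (first − rest): starting from the r=12 sphere, the 5×19.5 cube at (0.5, 5) partially overlaps it — only the 3.80 mm² overlap (of its 97.50 mm²) is removed, clipping the outline; the 30×28 cube at (-2, -1.5) partially overlaps it — only the 56.81 mm² overlap (of its 840.00 mm²) is removed, clipping the outline — boundary = 44.29 mm; the cone at (1, 2.5) contributes a regular 8-gon of circumradius 3.459 (interpolated between r1=3.5 and r2=0.5 at t=0.014) (perimeter = 2·8·3.459·sin(180°/8) = 21.18 mm); After the difference (first − rest): starting from the result so far, the cone at (1, 2.5) partially overlaps it — only the 0.51 mm² overlap (of its 33.84 mm²) is removed, clipping the outline — boundary = 44.47 mm. Overall, the cross-section is a single solid region. Total boundary length (outer) = 44.47 mm.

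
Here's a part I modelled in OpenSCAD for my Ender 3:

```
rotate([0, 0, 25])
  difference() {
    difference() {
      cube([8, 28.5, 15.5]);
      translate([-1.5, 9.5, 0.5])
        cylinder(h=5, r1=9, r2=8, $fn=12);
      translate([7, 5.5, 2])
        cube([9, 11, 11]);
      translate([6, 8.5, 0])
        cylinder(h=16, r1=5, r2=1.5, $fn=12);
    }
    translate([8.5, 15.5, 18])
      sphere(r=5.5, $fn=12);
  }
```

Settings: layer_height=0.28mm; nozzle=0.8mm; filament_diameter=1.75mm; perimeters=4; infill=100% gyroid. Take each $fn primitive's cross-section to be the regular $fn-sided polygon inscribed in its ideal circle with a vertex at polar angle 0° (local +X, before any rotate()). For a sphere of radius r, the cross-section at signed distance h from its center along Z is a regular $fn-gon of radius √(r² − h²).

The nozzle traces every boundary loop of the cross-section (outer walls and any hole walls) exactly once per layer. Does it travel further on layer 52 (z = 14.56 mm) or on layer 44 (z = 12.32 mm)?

layer 52 (z = 14.56 mm)

Layer 52 (z = 14.56): the cube (footprint 8×28.5) is included at this height (perimeter 73.00 mm); the cone at (-1.5, 9.5) is not intersected at this z (z outside [0.5, 5.5]); the cube at (7, 5.5) does not reach this height (z outside [2, 13]); the cone at (6, 8.5): at t=0.910 of its height the radius interpolates to r₁+(r₂−r₁)t = 1.815, giving a regular 12-gon of that circumradius (perimeter = 2·12·1.815·sin(180°/12) = 11.27 mm); After the difference (first − rest): starting from the 8×28.5 cube, the cone at (6, 8.5) lies wholly inside it (removes its full 9.88 mm² and its 11.27 mm outline becomes a hole wall) — boundary (outer + 1 inner loop) = 84.27 mm; the sphere at (8.5, 15.5): section is a regular 12-gon, circumradius = √(r²−h²) = √(5.5²−3.44²) = 4.291 (perimeter = 2·12·4.291·sin(180°/12) = 26.66 mm); Taking the first minus the rest: starting from the result so far, the r=5.5 sphere at (8.5, 15.5) partially overlaps it — only the 23.40 mm² overlap (of its 55.25 mm²) is removed, clipping the outline — boundary (outer + 1 inner loop) = 88.25 mm; (whole slice rotated 25° about Z — lengths, areas and connectivity unchanged). So its perimeter = 88.25 mm. Layer 44 (z = 12.32): the cube is present — its section is the full 8×28.5 rectangle (perimeter 73.00 mm); the cone at (-1.5, 9.5) is not intersected at this z (z outside [0.5, 5.5]); the cube at (7, 5.5) (footprint 9×11) is included at this height (perimeter 40.00 mm); the cone at (6, 8.5) contributes a regular 12-gon of circumradius 2.305 (interpolated between r1=5 and r2=1.5 at t=0.770) (perimeter = 2·12·2.305·sin(180°/12) = 14.32 mm); Taking the first minus the rest: starting from the 8×28.5 cube, the 9×11 cube at (7, 5.5) partially overlaps it — only the 11.00 mm² overlap (of its 99.00 mm²) is removed, clipping the outline; the cone at (6, 8.5) partially overlaps it — only the 12.31 mm² overlap (of its 15.94 mm²) is removed, clipping the outline — boundary = 80.16 mm; the sphere at (8.5, 15.5) is not intersected at this z (|z−center|=5.680 > r=5.5); Subtracting the remaining from the first: none of the subtracted shapes is present at this height, so that combined region is unchanged — boundary = 80.16 mm; (rotated 25° about Z; rotation is an isometry so areas/perimeters/island counts are preserved). So its perimeter = 80.16 mm. Layer 52 is larger (88.25 vs 80.16 mm).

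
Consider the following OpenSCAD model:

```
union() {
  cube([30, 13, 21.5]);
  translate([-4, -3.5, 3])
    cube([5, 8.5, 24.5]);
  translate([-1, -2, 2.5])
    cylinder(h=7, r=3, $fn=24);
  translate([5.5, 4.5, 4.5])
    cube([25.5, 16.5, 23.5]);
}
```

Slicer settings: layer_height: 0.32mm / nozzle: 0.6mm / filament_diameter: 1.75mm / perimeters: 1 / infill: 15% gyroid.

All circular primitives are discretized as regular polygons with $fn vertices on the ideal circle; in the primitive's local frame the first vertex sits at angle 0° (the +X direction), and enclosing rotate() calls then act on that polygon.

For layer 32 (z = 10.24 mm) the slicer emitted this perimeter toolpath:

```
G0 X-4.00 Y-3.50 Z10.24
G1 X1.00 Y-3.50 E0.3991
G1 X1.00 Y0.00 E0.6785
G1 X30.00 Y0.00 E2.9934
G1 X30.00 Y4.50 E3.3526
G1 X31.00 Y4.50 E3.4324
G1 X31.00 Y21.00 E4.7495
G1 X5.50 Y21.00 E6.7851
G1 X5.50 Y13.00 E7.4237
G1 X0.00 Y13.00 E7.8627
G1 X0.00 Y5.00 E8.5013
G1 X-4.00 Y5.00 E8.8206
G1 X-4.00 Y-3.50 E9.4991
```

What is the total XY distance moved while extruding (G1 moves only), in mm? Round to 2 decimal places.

Sum the Euclidean lengths of each G1 segment: total = 119.00 mm.

119.00 mm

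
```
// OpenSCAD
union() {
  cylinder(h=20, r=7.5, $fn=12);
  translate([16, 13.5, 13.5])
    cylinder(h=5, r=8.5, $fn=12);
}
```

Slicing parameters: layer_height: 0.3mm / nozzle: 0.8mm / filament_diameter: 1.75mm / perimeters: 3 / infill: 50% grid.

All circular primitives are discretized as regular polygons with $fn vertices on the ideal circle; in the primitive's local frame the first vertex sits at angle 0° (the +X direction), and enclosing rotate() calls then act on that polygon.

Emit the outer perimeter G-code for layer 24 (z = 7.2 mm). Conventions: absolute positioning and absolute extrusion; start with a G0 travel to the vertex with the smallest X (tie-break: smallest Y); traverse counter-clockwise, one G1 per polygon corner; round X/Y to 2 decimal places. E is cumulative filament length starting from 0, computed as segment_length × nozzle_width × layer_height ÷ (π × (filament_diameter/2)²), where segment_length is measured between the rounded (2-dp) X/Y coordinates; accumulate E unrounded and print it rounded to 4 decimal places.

At z = 7.2 mm: the cylinder: section is a regular 12-gon, circumradius r=7.5; the cylinder at (16, 13.5) is absent (z outside [13.5, 18.5]); Merging all regions: only the r=7.5 cylinder is present, so the union is just that shape — 1 connected region. The outline is a single polygon with 12 vertices. Extrusion per mm of travel: 0.8 × 0.3 / (π × 0.875²) = 0.099780. Accumulating E over each segment gives final E = 4.6502.

G0 X-7.50 Y0.00 Z7.20
G1 X-6.50 Y-3.75 E0.3873
G1 X-3.75 Y-6.50 E0.7753
G1 X0.00 Y-7.50 E1.1626
G1 X3.75 Y-6.50 E1.5498
G1 X6.50 Y-3.75 E1.9379
G1 X7.50 Y0.00 E2.3251
G1 X6.50 Y3.75 E2.7124
G1 X3.75 Y6.50 E3.1004
G1 X0.00 Y7.50 E3.4877
G1 X-3.75 Y6.50 E3.8749
G1 X-6.50 Y3.75 E4.2630
G1 X-7.50 Y0.00 E4.6502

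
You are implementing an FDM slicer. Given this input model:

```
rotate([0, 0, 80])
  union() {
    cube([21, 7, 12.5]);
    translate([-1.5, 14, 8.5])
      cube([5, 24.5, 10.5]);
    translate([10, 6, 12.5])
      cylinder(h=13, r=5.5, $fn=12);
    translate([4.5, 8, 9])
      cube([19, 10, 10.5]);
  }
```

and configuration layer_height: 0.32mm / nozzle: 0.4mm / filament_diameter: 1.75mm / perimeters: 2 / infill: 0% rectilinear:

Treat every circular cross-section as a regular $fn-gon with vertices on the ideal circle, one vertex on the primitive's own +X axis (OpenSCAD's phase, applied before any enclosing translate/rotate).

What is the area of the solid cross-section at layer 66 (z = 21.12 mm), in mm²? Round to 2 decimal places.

90.75 mm²

At z = 21.12 mm: the cube is not intersected at this z (z outside [0, 12.5]); the cube at (-1.5, 14) does not reach this height (z outside [8.5, 19]); the r=5.5 cylinder at (10, 6) gives a regular 12-gon of circumradius 5.5 (constant along its height) (area = (12/2)·5.500²·sin(360°/12) = 90.75 mm²); the cube at (4.5, 8) does not reach this height (z outside [9, 19.5]); Taking the union: only the r=5.5 cylinder at (10, 6) is present, so the union is just that shape — area = 90.75 mm²; (whole slice rotated 80° about Z — lengths, areas and connectivity unchanged). Overall, the cross-section is a single solid region. Net area = 90.75 mm².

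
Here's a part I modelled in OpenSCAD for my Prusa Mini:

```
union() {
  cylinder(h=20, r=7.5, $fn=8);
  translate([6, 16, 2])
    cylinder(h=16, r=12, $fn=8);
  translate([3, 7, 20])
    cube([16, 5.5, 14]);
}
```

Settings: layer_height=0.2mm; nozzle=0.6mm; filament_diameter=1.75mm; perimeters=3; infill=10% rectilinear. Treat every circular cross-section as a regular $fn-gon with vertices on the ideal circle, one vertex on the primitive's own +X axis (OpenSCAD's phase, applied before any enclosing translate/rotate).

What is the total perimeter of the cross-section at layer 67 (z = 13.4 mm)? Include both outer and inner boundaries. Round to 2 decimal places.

At z = 13.4 mm: the r=7.5 cylinder contributes a regular 8-gon of circumradius 7.5 (perimeter = 2·8·7.500·sin(180°/8) = 45.92 mm); the cylinder at (6, 16): section is a regular 8-gon, circumradius r=12 (perimeter = 2·8·12.000·sin(180°/8) = 73.48 mm); the cube at (3, 7) is not intersected at this z (z outside [20, 34]); Taking the union: the regions partially overlap (shared area 6.26 mm²), so the edge portions inside another operand are dropped and the merged outline is re-measured after clipping — boundary = 103.39 mm. Overall, the cross-section is a single solid region. Total boundary length (outer) = 103.39 mm.

103.39 mm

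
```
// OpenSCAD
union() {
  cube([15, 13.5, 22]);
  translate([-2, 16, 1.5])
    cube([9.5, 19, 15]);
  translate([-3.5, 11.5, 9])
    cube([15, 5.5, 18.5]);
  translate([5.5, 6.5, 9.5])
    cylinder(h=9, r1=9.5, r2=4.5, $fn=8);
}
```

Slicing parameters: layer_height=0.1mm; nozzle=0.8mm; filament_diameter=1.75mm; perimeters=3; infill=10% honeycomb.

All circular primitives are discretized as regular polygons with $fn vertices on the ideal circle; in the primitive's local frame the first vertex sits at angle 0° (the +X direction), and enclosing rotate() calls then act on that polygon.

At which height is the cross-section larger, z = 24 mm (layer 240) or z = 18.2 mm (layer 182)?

layer 182 (z = 18.2 mm)

Layer 240 (z = 24): the cube is absent (z outside [0, 22]); the cube at (-2, 16) is absent (z outside [1.5, 16.5]); the 15×5.5 cube at (-3.5, 11.5) contributes its full rectangle (area 82.50 mm²); the cone at (5.5, 6.5) does not reach this height (z outside [9.5, 18.5]); Merging all regions: only the 15×5.5 cube at (-3.5, 11.5) is present, so the union is just that shape — area = 82.50 mm². So its area = 82.50 mm². Layer 182 (z = 18.2): the cube (footprint 15×13.5) is included at this height (area 202.50 mm²); the cube at (-2, 16) is not intersected at this z (z outside [1.5, 16.5]); the 15×5.5 cube at (-3.5, 11.5) contributes its full rectangle (area 82.50 mm²); the cone at (5.5, 6.5): at t=0.967 of its height the radius interpolates to r₁+(r₂−r₁)t = 4.667, giving a regular 8-gon of that circumradius (area = (8/2)·4.667²·sin(360°/8) = 61.60 mm²); Merging all regions: the regions partially overlap — summed areas 346.60 mm² minus the doubly-counted overlap 84.60 mm² gives 262.00 mm² — area = 262.00 mm². So its area = 262.00 mm². Layer 182 is larger (262.00 vs 82.50 mm²).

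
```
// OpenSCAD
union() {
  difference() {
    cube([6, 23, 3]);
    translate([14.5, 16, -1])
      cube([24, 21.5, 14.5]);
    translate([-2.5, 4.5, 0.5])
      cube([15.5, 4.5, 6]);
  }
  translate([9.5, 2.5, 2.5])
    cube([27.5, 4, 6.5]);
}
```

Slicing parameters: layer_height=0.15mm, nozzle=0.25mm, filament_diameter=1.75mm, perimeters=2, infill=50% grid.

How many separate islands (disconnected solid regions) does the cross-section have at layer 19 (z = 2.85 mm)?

3

At z = 2.85 mm: the cube (footprint 6×23) is included at this height; the cube at (14.5, 16) (footprint 24×21.5) is included at this height; the 15.5×4.5 cube at (-2.5, 4.5) contributes its full rectangle; Subtracting the remaining from the first: starting from the 6×23 cube, the 24×21.5 cube at (14.5, 16) misses the remaining region (no effect); the 15.5×4.5 cube at (-2.5, 4.5) partially overlaps it — only the 27.00 mm² overlap (of its 69.75 mm²) is removed, clipping the outline — 2 connected regions; the cube at (9.5, 2.5) is present — its section is the full 27.5×4 rectangle; Merging all regions: the 2 present regions are separate (no shared area or edge), so areas and boundary lengths simply add and each stays a separate island — 3 connected regions. Overall, the cross-section has 3 separate islands. Island count = 3.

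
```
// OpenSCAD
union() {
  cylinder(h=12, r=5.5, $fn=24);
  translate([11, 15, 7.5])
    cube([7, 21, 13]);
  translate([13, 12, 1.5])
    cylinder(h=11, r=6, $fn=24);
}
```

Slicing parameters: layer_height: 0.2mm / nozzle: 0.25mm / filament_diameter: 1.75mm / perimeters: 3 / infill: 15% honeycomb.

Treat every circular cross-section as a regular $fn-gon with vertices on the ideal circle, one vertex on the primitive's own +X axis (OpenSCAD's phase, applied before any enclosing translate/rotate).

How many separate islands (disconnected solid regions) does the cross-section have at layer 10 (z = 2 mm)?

At z = 2 mm: the cylinder: section is a regular 24-gon, circumradius r=5.5; the cube at (11, 15) is absent (z outside [7.5, 20.5]); the cylinder at (13, 12): section is a regular 24-gon, circumradius r=6; Merging all regions: the 2 present regions are separate (no shared area or edge), so areas and boundary lengths simply add and each stays a separate island — 2 connected regions. Overall, the cross-section has 2 separate islands. Island count = 2.

2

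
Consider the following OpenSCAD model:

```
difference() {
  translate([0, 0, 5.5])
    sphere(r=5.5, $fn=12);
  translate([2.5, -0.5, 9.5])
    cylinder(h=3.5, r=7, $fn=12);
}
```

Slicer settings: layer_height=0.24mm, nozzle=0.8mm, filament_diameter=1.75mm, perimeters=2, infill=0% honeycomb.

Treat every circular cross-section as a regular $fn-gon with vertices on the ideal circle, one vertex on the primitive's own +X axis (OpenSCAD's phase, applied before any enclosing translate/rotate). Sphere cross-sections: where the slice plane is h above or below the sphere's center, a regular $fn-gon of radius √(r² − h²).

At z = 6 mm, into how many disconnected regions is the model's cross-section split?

1

At z = 6 mm: the sphere: section is a regular 12-gon, circumradius = √(r²−h²) = √(5.5²−0.5²) = 5.477; the cylinder at (2.5, -0.5) is not intersected at this z (z outside [9.5, 13]); Taking the first minus the rest: none of the subtracted shapes is present at this height, so the r=5.5 sphere is unchanged — 1 connected region. The result has 1 disconnected region.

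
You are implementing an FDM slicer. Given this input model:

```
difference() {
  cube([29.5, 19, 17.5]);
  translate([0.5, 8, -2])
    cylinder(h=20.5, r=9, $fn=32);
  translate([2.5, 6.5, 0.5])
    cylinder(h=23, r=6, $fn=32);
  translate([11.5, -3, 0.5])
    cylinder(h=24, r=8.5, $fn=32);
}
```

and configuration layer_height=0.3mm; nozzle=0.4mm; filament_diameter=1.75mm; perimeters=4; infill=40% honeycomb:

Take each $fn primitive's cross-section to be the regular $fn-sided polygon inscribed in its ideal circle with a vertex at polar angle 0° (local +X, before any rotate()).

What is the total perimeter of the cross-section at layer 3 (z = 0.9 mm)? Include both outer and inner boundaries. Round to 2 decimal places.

At z = 0.9 mm: the cube (footprint 29.5×19) is included at this height (perimeter 97.00 mm); the cylinder at (0.5, 8): section is a regular 32-gon, circumradius r=9 (perimeter = 2·32·9.000·sin(180°/32) = 56.46 mm); the cylinder at (2.5, 6.5): section is a regular 32-gon, circumradius r=6 (perimeter = 2·32·6.000·sin(180°/32) = 37.64 mm); the cylinder at (11.5, -3): section is a regular 32-gon, circumradius r=8.5 (perimeter = 2·32·8.500·sin(180°/32) = 53.32 mm); Taking the first minus the rest: starting from the 29.5×19 cube, the r=9 cylinder at (0.5, 8) partially overlaps it — only the 132.25 mm² overlap (of its 252.84 mm²) is removed, clipping the outline; the r=6 cylinder at (2.5, 6.5) misses the remaining region (no effect); the r=8.5 cylinder at (11.5, -3) partially overlaps it — only the 53.23 mm² overlap (of its 225.52 mm²) is removed, clipping the outline — boundary = 91.06 mm. Overall, the cross-section is a single solid region. Total boundary length (outer) = 91.06 mm.

91.06 mm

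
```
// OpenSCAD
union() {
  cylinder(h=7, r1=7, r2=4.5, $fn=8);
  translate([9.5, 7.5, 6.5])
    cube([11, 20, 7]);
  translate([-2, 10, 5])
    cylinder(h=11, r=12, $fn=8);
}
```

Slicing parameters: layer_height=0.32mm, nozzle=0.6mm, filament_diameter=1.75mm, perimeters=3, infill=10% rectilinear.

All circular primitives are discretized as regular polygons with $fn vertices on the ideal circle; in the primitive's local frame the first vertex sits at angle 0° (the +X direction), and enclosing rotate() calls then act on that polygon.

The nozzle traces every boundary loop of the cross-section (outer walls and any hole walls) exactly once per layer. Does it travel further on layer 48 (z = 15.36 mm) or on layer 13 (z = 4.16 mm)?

Layer 48 (z = 15.36): the cone does not reach this height (z outside [0, 7]); the cube at (9.5, 7.5) is absent (z outside [6.5, 13.5]); the cylinder at (-2, 10): section is a regular 8-gon, circumradius r=12 (perimeter = 2·8·12.000·sin(180°/8) = 73.48 mm); Merging all regions: only the r=12 cylinder at (-2, 10) is present, so the union is just that shape — boundary = 73.48 mm. So its perimeter = 73.48 mm. Layer 13 (z = 4.16): the cone (r1=7→r2=4.5) has section circumradius 5.514 here — a regular 8-gon (perimeter = 2·8·5.514·sin(180°/8) = 33.76 mm); the cube at (9.5, 7.5) is absent (z outside [6.5, 13.5]); the cylinder at (-2, 10) is absent (z outside [5, 16]); Combining (union): only the cone is present, so the union is just that shape — boundary = 33.76 mm. So its perimeter = 33.76 mm. Layer 48 is larger (73.48 vs 33.76 mm).

layer 48 (z = 15.36 mm)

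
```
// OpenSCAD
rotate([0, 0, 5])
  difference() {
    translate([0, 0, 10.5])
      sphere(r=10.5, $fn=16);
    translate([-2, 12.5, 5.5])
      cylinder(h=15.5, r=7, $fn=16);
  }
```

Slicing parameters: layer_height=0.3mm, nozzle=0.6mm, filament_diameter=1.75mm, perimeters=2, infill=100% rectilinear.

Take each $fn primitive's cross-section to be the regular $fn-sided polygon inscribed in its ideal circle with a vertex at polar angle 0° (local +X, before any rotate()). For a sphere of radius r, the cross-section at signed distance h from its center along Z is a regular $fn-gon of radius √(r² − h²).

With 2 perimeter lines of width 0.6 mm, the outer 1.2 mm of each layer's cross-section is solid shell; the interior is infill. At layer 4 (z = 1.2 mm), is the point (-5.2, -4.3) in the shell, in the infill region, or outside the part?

outside

At z = 1.2 mm: the r=10.5 sphere contributes a regular 16-gon of circumradius √(10.5²−9.3²) = 4.874; the cylinder at (-2, 12.5) is absent (z outside [5.5, 21]); After the difference (first − rest): none of the subtracted shapes is present at this height, so the r=10.5 sphere is unchanged — 1 connected region; (whole slice rotated 5° about Z — lengths, areas and connectivity unchanged). Overall, the cross-section is a single solid region. Undo the 5° rotation: the query point maps to (-5.555, -3.830) in the un-rotated model frame. The nearest boundary edge runs (-4.50, -1.87)→(-3.45, -3.45); distance from the point to it = 1.97 mm. The point is not inside any of the regions above, so it lies outside the cross-section (1.97 mm from the nearest boundary).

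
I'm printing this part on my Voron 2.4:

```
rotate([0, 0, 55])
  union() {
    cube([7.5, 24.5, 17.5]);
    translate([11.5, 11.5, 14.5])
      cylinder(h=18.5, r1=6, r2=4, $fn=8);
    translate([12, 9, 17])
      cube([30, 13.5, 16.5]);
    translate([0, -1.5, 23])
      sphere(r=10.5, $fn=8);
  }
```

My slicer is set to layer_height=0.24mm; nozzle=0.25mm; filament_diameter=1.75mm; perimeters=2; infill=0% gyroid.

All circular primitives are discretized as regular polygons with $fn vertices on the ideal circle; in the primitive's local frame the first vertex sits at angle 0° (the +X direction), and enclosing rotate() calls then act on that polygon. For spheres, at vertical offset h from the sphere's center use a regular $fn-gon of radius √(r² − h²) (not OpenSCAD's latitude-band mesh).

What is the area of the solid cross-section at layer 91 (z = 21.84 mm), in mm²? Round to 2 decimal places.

762.61 mm²

At z = 21.84 mm: the cube does not reach this height (z outside [0, 17.5]); the cone at (11.5, 11.5): at t=0.397 of its height the radius interpolates to r₁+(r₂−r₁)t = 5.206, giving a regular 8-gon of that circumradius (area = (8/2)·5.206²·sin(360°/8) = 76.67 mm²); the cube at (12, 9) (footprint 30×13.5) is included at this height (area 405.00 mm²); the r=10.5 sphere at (0, -1.5) contributes a regular 8-gon of circumradius √(10.5²−1.16²) = 10.436 (area = (8/2)·10.436²·sin(360°/8) = 308.03 mm²); Combining (union): the regions partially overlap — summed areas 789.70 mm² minus the doubly-counted overlap 27.09 mm² gives 762.61 mm² — area = 762.61 mm²; (whole slice rotated 55° about Z — lengths, areas and connectivity unchanged). Overall, the cross-section has 2 separate islands. Net area = 762.61 mm².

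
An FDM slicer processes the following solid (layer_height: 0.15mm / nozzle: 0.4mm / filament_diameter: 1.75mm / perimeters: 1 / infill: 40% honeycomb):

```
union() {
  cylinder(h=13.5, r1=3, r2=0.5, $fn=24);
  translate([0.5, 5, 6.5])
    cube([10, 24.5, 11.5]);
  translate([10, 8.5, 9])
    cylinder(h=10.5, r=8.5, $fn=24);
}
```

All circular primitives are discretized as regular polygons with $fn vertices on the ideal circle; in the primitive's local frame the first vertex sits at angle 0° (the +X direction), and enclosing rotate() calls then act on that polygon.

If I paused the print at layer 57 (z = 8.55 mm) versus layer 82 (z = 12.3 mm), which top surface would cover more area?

Layer 57 (z = 8.55): the cone (r1=3→r2=0.5) has section circumradius 1.417 here — a regular 24-gon (area = (24/2)·1.417²·sin(360°/24) = 6.23 mm²); the 10×24.5 cube at (0.5, 5) contributes its full rectangle (area 245.00 mm²); the cylinder at (10, 8.5) is absent (z outside [9, 19.5]); Combining (union): the 2 present regions are separate (no shared area or edge), so areas and boundary lengths simply add and each stays a separate island — area = 251.23 mm². So its area = 251.23 mm². Layer 82 (z = 12.3): the cone: at t=0.911 of its height the radius interpolates to r₁+(r₂−r₁)t = 0.722, giving a regular 24-gon of that circumradius (area = (24/2)·0.722²·sin(360°/24) = 1.62 mm²); the 10×24.5 cube at (0.5, 5) contributes its full rectangle (area 245.00 mm²); the r=8.5 cylinder at (10, 8.5) contributes a regular 24-gon of circumradius 8.5 (area = (24/2)·8.500²·sin(360°/24) = 224.40 mm²); Combining (union): the regions partially overlap — summed areas 471.02 mm² minus the doubly-counted overlap 90.79 mm² gives 380.23 mm² — area = 380.23 mm². So its area = 380.23 mm². Layer 82 is larger (380.23 vs 251.23 mm²).

layer 82 (z = 12.3 mm)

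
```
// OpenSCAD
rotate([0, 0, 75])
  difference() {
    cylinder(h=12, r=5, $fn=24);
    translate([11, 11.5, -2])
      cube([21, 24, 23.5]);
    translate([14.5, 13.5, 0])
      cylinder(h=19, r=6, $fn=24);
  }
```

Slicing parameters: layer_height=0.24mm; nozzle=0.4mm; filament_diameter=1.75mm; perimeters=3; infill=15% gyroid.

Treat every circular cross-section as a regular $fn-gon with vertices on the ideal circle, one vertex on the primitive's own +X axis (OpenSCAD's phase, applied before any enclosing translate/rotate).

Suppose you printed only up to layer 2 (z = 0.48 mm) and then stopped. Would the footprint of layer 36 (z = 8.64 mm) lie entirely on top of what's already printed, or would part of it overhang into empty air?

entirely on top

Compare the two slices. At z = 0.48: the cylinder: section is a regular 24-gon, circumradius r=5 (area = (24/2)·5.000²·sin(360°/24) = 77.65 mm²); the cube at (11, 11.5) is present — its section is the full 21×24 rectangle (area 504.00 mm²); the cylinder at (14.5, 13.5): section is a regular 24-gon, circumradius r=6 (area = (24/2)·6.000²·sin(360°/24) = 111.81 mm²); Taking the first minus the rest: starting from the r=5 cylinder (77.65 mm²), the 21×24 cube at (11, 11.5) misses the remaining region (no effect); the r=6 cylinder at (14.5, 13.5) misses the remaining region (no effect) — area = 77.65 mm²; (whole slice rotated 75° about Z — lengths, areas and connectivity unchanged). At z = 8.64: the r=5 cylinder contributes a regular 24-gon of circumradius 5 (area = (24/2)·5.000²·sin(360°/24) = 77.65 mm²); the cube at (11, 11.5) is present — its section is the full 21×24 rectangle (area 504.00 mm²); the cylinder at (14.5, 13.5): section is a regular 24-gon, circumradius r=6 (area = (24/2)·6.000²·sin(360°/24) = 111.81 mm²); Subtracting the remaining from the first: starting from the r=5 cylinder (77.65 mm²), the 21×24 cube at (11, 11.5) misses the remaining region (no effect); the r=6 cylinder at (14.5, 13.5) misses the remaining region (no effect) — area = 77.65 mm²; (rotated 75° about Z; rotation is an isometry so areas/perimeters/island counts are preserved). Checking containment: the cross-section at z = 8.64 is a subset of the cross-section at z = 0.48.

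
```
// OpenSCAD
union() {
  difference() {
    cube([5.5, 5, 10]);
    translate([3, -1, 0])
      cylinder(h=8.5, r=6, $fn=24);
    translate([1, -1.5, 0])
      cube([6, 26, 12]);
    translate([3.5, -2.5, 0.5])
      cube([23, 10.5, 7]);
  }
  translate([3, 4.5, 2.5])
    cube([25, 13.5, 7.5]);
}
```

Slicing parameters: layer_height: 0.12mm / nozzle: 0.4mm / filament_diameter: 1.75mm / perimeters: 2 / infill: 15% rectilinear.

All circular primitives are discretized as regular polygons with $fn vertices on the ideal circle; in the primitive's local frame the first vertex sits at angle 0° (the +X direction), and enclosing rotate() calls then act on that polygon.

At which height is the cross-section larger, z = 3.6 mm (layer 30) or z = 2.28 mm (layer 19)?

Layer 30 (z = 3.6): the cube (footprint 5.5×5) is included at this height (area 27.50 mm²); the r=6 cylinder at (3, -1) contributes a regular 24-gon of circumradius 6 (area = (24/2)·6.000²·sin(360°/24) = 111.81 mm²); the cube at (1, -1.5) is present — its section is the full 6×26 rectangle (area 156.00 mm²); the cube at (3.5, -2.5) is present — its section is the full 23×10.5 rectangle (area 241.50 mm²); After the difference (first − rest): starting from the 5.5×5 cube (27.50 mm²), the r=6 cylinder at (3, -1) partially overlaps it — only the 26.07 mm² overlap (of its 111.81 mm²) is removed, clipping the outline; the 6×26 cube at (1, -1.5) partially overlaps it — only the 0.83 mm² overlap (of its 156.00 mm²) is removed, clipping the outline; the 23×10.5 cube at (3.5, -2.5) misses the remaining region (no effect) — area = 0.60 mm²; the cube at (3, 4.5) is present — its section is the full 25×13.5 rectangle (area 337.50 mm²); Combining (union): the 2 present regions are separate (no shared area or edge), so areas and boundary lengths simply add and each stays a separate island — area = 338.10 mm². So its area = 338.10 mm². Layer 19 (z = 2.28): the 5.5×5 cube contributes its full rectangle (area 27.50 mm²); the r=6 cylinder at (3, -1) contributes a regular 24-gon of circumradius 6 (area = (24/2)·6.000²·sin(360°/24) = 111.81 mm²); the cube at (1, -1.5) (footprint 6×26) is included at this height (area 156.00 mm²); the 23×10.5 cube at (3.5, -2.5) contributes its full rectangle (area 241.50 mm²); After the difference (first − rest): starting from the 5.5×5 cube (27.50 mm²), the r=6 cylinder at (3, -1) partially overlaps it — only the 26.07 mm² overlap (of its 111.81 mm²) is removed, clipping the outline; the 6×26 cube at (1, -1.5) partially overlaps it — only the 0.83 mm² overlap (of its 156.00 mm²) is removed, clipping the outline; the 23×10.5 cube at (3.5, -2.5) misses the remaining region (no effect) — area = 0.60 mm²; the cube at (3, 4.5) is absent (z outside [2.5, 10]); Combining (union): only the result so far is present, so the union is just that shape — area = 0.60 mm². So its area = 0.60 mm². Layer 30 is larger (338.10 vs 0.60 mm²).

layer 30 (z = 3.6 mm)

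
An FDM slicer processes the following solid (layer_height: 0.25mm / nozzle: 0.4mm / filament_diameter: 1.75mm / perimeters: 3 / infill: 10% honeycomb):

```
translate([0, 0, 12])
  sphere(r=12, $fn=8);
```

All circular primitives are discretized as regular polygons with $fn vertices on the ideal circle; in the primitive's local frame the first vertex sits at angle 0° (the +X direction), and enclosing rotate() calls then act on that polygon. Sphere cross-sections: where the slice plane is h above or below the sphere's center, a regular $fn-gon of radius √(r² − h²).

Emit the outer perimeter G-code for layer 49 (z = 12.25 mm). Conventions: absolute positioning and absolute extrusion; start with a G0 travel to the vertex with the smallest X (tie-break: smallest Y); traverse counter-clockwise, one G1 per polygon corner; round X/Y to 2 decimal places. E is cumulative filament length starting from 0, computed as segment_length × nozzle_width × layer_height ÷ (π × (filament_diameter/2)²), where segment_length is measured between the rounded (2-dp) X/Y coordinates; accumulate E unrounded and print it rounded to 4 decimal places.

G0 X-12.00 Y0.00 Z12.25
G1 X-8.48 Y-8.48 E0.3817
G1 X0.00 Y-12.00 E0.7634
G1 X8.48 Y-8.48 E1.1452
G1 X12.00 Y0.00 E1.5269
G1 X8.48 Y8.48 E1.9086
G1 X0.00 Y12.00 E2.2903
G1 X-8.48 Y8.48 E2.6721
G1 X-12.00 Y0.00 E3.0538

At z = 12.25 mm: the r=12 sphere slices to a regular 8-gon of circumradius 11.997 (√(r²−h²) with h=0.25 from center). The outline is a single polygon with 8 vertices. Extrusion per mm of travel: 0.4 × 0.25 / (π × 0.875²) = 0.041575. Accumulating E over each segment gives final E = 3.0538.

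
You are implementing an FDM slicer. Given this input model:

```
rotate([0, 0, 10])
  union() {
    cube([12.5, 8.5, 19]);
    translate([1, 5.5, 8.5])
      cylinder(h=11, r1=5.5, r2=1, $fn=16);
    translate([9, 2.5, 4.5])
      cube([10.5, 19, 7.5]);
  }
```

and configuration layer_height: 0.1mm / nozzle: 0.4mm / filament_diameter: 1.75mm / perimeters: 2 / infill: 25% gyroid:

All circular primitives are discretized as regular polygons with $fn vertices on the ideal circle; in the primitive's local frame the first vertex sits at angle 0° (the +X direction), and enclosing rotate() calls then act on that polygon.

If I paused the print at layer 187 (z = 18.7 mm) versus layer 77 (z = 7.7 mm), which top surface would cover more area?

Layer 187 (z = 18.7): the cube is present — its section is the full 12.5×8.5 rectangle (area 106.25 mm²); the cone at (1, 5.5) contributes a regular 16-gon of circumradius 1.327 (interpolated between r1=5.5 and r2=1 at t=0.927) (area = (16/2)·1.327²·sin(360°/16) = 5.39 mm²); the cube at (9, 2.5) is not intersected at this z (z outside [4.5, 12]); Merging all regions: the regions partially overlap — summed areas 111.64 mm² minus the doubly-counted overlap 5.04 mm² gives 106.61 mm² — area = 106.61 mm²; (whole slice rotated 10° about Z — lengths, areas and connectivity unchanged). So its area = 106.61 mm². Layer 77 (z = 7.7): the cube is present — its section is the full 12.5×8.5 rectangle (area 106.25 mm²); the cone at (1, 5.5) is not intersected at this z (z outside [8.5, 19.5]); the cube at (9, 2.5) (footprint 10.5×19) is included at this height (area 199.50 mm²); Merging all regions: the regions partially overlap — summed areas 305.75 mm² minus the doubly-counted overlap 21.00 mm² gives 284.75 mm² — area = 284.75 mm²; (whole slice rotated 10° about Z — lengths, areas and connectivity unchanged). So its area = 284.75 mm². Layer 77 is larger (284.75 vs 106.61 mm²).

layer 77 (z = 7.7 mm)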